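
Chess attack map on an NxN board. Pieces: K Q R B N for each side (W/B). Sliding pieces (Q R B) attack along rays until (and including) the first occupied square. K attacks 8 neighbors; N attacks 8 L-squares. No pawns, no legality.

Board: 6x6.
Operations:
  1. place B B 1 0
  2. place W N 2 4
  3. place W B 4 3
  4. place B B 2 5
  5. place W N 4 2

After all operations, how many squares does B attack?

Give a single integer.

Op 1: place BB@(1,0)
Op 2: place WN@(2,4)
Op 3: place WB@(4,3)
Op 4: place BB@(2,5)
Op 5: place WN@(4,2)
Per-piece attacks for B:
  BB@(1,0): attacks (2,1) (3,2) (4,3) (0,1) [ray(1,1) blocked at (4,3)]
  BB@(2,5): attacks (3,4) (4,3) (1,4) (0,3) [ray(1,-1) blocked at (4,3)]
Union (7 distinct): (0,1) (0,3) (1,4) (2,1) (3,2) (3,4) (4,3)

Answer: 7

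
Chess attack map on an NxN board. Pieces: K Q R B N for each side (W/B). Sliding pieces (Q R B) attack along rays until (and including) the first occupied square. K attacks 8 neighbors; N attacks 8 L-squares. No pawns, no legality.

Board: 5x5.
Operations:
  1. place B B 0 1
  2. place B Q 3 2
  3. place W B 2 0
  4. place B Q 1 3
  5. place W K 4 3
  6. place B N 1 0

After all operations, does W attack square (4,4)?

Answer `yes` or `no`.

Op 1: place BB@(0,1)
Op 2: place BQ@(3,2)
Op 3: place WB@(2,0)
Op 4: place BQ@(1,3)
Op 5: place WK@(4,3)
Op 6: place BN@(1,0)
Per-piece attacks for W:
  WB@(2,0): attacks (3,1) (4,2) (1,1) (0,2)
  WK@(4,3): attacks (4,4) (4,2) (3,3) (3,4) (3,2)
W attacks (4,4): yes

Answer: yes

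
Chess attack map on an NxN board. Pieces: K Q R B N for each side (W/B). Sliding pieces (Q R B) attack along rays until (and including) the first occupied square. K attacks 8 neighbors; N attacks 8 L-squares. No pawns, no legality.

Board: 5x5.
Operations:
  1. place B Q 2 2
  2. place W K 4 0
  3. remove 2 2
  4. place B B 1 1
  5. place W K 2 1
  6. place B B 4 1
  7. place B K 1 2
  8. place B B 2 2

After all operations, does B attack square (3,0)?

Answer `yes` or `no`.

Op 1: place BQ@(2,2)
Op 2: place WK@(4,0)
Op 3: remove (2,2)
Op 4: place BB@(1,1)
Op 5: place WK@(2,1)
Op 6: place BB@(4,1)
Op 7: place BK@(1,2)
Op 8: place BB@(2,2)
Per-piece attacks for B:
  BB@(1,1): attacks (2,2) (2,0) (0,2) (0,0) [ray(1,1) blocked at (2,2)]
  BK@(1,2): attacks (1,3) (1,1) (2,2) (0,2) (2,3) (2,1) (0,3) (0,1)
  BB@(2,2): attacks (3,3) (4,4) (3,1) (4,0) (1,3) (0,4) (1,1) [ray(1,-1) blocked at (4,0); ray(-1,-1) blocked at (1,1)]
  BB@(4,1): attacks (3,2) (2,3) (1,4) (3,0)
B attacks (3,0): yes

Answer: yes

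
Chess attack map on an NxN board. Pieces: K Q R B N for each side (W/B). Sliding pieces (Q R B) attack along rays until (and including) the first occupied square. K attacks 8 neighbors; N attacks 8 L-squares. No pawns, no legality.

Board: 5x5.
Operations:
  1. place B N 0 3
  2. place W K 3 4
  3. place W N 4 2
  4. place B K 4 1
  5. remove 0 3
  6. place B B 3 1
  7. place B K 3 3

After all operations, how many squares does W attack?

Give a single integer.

Answer: 8

Derivation:
Op 1: place BN@(0,3)
Op 2: place WK@(3,4)
Op 3: place WN@(4,2)
Op 4: place BK@(4,1)
Op 5: remove (0,3)
Op 6: place BB@(3,1)
Op 7: place BK@(3,3)
Per-piece attacks for W:
  WK@(3,4): attacks (3,3) (4,4) (2,4) (4,3) (2,3)
  WN@(4,2): attacks (3,4) (2,3) (3,0) (2,1)
Union (8 distinct): (2,1) (2,3) (2,4) (3,0) (3,3) (3,4) (4,3) (4,4)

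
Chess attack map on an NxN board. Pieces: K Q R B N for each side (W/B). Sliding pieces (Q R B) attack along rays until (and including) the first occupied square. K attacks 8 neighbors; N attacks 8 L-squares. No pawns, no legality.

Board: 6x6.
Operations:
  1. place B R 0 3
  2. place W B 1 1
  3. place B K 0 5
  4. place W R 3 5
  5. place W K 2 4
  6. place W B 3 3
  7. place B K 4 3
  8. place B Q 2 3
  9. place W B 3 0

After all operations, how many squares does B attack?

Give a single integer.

Answer: 26

Derivation:
Op 1: place BR@(0,3)
Op 2: place WB@(1,1)
Op 3: place BK@(0,5)
Op 4: place WR@(3,5)
Op 5: place WK@(2,4)
Op 6: place WB@(3,3)
Op 7: place BK@(4,3)
Op 8: place BQ@(2,3)
Op 9: place WB@(3,0)
Per-piece attacks for B:
  BR@(0,3): attacks (0,4) (0,5) (0,2) (0,1) (0,0) (1,3) (2,3) [ray(0,1) blocked at (0,5); ray(1,0) blocked at (2,3)]
  BK@(0,5): attacks (0,4) (1,5) (1,4)
  BQ@(2,3): attacks (2,4) (2,2) (2,1) (2,0) (3,3) (1,3) (0,3) (3,4) (4,5) (3,2) (4,1) (5,0) (1,4) (0,5) (1,2) (0,1) [ray(0,1) blocked at (2,4); ray(1,0) blocked at (3,3); ray(-1,0) blocked at (0,3); ray(-1,1) blocked at (0,5)]
  BK@(4,3): attacks (4,4) (4,2) (5,3) (3,3) (5,4) (5,2) (3,4) (3,2)
Union (26 distinct): (0,0) (0,1) (0,2) (0,3) (0,4) (0,5) (1,2) (1,3) (1,4) (1,5) (2,0) (2,1) (2,2) (2,3) (2,4) (3,2) (3,3) (3,4) (4,1) (4,2) (4,4) (4,5) (5,0) (5,2) (5,3) (5,4)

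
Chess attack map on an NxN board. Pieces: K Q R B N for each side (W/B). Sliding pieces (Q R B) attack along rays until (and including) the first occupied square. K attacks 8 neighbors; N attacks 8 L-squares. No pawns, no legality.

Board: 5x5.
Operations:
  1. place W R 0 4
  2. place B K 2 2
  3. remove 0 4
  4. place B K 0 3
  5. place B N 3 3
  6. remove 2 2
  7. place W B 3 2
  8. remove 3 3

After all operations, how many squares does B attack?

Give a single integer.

Answer: 5

Derivation:
Op 1: place WR@(0,4)
Op 2: place BK@(2,2)
Op 3: remove (0,4)
Op 4: place BK@(0,3)
Op 5: place BN@(3,3)
Op 6: remove (2,2)
Op 7: place WB@(3,2)
Op 8: remove (3,3)
Per-piece attacks for B:
  BK@(0,3): attacks (0,4) (0,2) (1,3) (1,4) (1,2)
Union (5 distinct): (0,2) (0,4) (1,2) (1,3) (1,4)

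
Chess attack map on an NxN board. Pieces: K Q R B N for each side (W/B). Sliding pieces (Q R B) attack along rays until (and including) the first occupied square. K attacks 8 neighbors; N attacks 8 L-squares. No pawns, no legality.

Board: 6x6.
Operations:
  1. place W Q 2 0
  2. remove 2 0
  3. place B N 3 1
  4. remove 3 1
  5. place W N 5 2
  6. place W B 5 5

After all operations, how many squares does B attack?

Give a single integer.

Op 1: place WQ@(2,0)
Op 2: remove (2,0)
Op 3: place BN@(3,1)
Op 4: remove (3,1)
Op 5: place WN@(5,2)
Op 6: place WB@(5,5)
Per-piece attacks for B:
Union (0 distinct): (none)

Answer: 0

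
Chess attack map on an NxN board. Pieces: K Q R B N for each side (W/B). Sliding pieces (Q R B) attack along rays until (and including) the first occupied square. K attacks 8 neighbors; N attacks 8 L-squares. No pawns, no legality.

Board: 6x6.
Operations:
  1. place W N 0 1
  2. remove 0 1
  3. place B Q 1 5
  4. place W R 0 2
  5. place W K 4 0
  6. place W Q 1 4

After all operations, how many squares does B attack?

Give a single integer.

Answer: 11

Derivation:
Op 1: place WN@(0,1)
Op 2: remove (0,1)
Op 3: place BQ@(1,5)
Op 4: place WR@(0,2)
Op 5: place WK@(4,0)
Op 6: place WQ@(1,4)
Per-piece attacks for B:
  BQ@(1,5): attacks (1,4) (2,5) (3,5) (4,5) (5,5) (0,5) (2,4) (3,3) (4,2) (5,1) (0,4) [ray(0,-1) blocked at (1,4)]
Union (11 distinct): (0,4) (0,5) (1,4) (2,4) (2,5) (3,3) (3,5) (4,2) (4,5) (5,1) (5,5)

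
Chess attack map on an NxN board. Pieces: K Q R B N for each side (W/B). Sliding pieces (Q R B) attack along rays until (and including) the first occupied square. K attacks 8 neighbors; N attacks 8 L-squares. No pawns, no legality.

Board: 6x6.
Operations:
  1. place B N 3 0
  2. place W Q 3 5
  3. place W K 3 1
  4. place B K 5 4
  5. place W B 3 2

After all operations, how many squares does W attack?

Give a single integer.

Op 1: place BN@(3,0)
Op 2: place WQ@(3,5)
Op 3: place WK@(3,1)
Op 4: place BK@(5,4)
Op 5: place WB@(3,2)
Per-piece attacks for W:
  WK@(3,1): attacks (3,2) (3,0) (4,1) (2,1) (4,2) (4,0) (2,2) (2,0)
  WB@(3,2): attacks (4,3) (5,4) (4,1) (5,0) (2,3) (1,4) (0,5) (2,1) (1,0) [ray(1,1) blocked at (5,4)]
  WQ@(3,5): attacks (3,4) (3,3) (3,2) (4,5) (5,5) (2,5) (1,5) (0,5) (4,4) (5,3) (2,4) (1,3) (0,2) [ray(0,-1) blocked at (3,2)]
Union (26 distinct): (0,2) (0,5) (1,0) (1,3) (1,4) (1,5) (2,0) (2,1) (2,2) (2,3) (2,4) (2,5) (3,0) (3,2) (3,3) (3,4) (4,0) (4,1) (4,2) (4,3) (4,4) (4,5) (5,0) (5,3) (5,4) (5,5)

Answer: 26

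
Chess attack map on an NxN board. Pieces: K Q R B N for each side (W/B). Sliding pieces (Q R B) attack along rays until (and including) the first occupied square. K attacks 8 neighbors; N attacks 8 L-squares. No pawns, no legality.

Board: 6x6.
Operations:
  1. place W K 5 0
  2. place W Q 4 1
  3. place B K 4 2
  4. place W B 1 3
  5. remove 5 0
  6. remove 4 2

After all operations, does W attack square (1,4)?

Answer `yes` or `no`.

Answer: yes

Derivation:
Op 1: place WK@(5,0)
Op 2: place WQ@(4,1)
Op 3: place BK@(4,2)
Op 4: place WB@(1,3)
Op 5: remove (5,0)
Op 6: remove (4,2)
Per-piece attacks for W:
  WB@(1,3): attacks (2,4) (3,5) (2,2) (3,1) (4,0) (0,4) (0,2)
  WQ@(4,1): attacks (4,2) (4,3) (4,4) (4,5) (4,0) (5,1) (3,1) (2,1) (1,1) (0,1) (5,2) (5,0) (3,2) (2,3) (1,4) (0,5) (3,0)
W attacks (1,4): yes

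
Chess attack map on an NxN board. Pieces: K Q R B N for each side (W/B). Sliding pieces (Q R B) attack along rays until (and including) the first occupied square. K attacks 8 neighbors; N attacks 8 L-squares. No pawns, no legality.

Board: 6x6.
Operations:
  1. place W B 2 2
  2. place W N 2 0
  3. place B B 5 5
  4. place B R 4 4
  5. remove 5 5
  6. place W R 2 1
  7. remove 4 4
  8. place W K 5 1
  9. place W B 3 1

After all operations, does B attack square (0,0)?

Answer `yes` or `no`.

Answer: no

Derivation:
Op 1: place WB@(2,2)
Op 2: place WN@(2,0)
Op 3: place BB@(5,5)
Op 4: place BR@(4,4)
Op 5: remove (5,5)
Op 6: place WR@(2,1)
Op 7: remove (4,4)
Op 8: place WK@(5,1)
Op 9: place WB@(3,1)
Per-piece attacks for B:
B attacks (0,0): no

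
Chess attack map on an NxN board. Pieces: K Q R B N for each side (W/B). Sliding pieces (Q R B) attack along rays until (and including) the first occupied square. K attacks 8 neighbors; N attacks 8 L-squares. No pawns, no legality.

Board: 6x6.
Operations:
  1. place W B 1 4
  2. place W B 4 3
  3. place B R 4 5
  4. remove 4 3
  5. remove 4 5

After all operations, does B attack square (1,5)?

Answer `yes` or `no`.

Op 1: place WB@(1,4)
Op 2: place WB@(4,3)
Op 3: place BR@(4,5)
Op 4: remove (4,3)
Op 5: remove (4,5)
Per-piece attacks for B:
B attacks (1,5): no

Answer: no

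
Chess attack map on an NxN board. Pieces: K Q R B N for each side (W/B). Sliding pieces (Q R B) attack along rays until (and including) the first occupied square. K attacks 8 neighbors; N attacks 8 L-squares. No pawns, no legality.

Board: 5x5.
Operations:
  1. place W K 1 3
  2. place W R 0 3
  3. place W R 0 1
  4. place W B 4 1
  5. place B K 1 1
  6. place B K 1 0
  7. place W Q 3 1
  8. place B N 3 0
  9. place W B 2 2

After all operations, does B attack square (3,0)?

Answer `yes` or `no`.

Op 1: place WK@(1,3)
Op 2: place WR@(0,3)
Op 3: place WR@(0,1)
Op 4: place WB@(4,1)
Op 5: place BK@(1,1)
Op 6: place BK@(1,0)
Op 7: place WQ@(3,1)
Op 8: place BN@(3,0)
Op 9: place WB@(2,2)
Per-piece attacks for B:
  BK@(1,0): attacks (1,1) (2,0) (0,0) (2,1) (0,1)
  BK@(1,1): attacks (1,2) (1,0) (2,1) (0,1) (2,2) (2,0) (0,2) (0,0)
  BN@(3,0): attacks (4,2) (2,2) (1,1)
B attacks (3,0): no

Answer: no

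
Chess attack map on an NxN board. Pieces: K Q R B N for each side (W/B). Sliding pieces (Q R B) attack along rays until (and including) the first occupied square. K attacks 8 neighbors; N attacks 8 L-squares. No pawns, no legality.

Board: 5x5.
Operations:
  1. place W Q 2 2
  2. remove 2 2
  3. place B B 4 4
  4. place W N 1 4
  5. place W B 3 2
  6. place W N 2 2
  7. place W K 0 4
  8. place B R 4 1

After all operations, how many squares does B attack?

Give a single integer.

Answer: 10

Derivation:
Op 1: place WQ@(2,2)
Op 2: remove (2,2)
Op 3: place BB@(4,4)
Op 4: place WN@(1,4)
Op 5: place WB@(3,2)
Op 6: place WN@(2,2)
Op 7: place WK@(0,4)
Op 8: place BR@(4,1)
Per-piece attacks for B:
  BR@(4,1): attacks (4,2) (4,3) (4,4) (4,0) (3,1) (2,1) (1,1) (0,1) [ray(0,1) blocked at (4,4)]
  BB@(4,4): attacks (3,3) (2,2) [ray(-1,-1) blocked at (2,2)]
Union (10 distinct): (0,1) (1,1) (2,1) (2,2) (3,1) (3,3) (4,0) (4,2) (4,3) (4,4)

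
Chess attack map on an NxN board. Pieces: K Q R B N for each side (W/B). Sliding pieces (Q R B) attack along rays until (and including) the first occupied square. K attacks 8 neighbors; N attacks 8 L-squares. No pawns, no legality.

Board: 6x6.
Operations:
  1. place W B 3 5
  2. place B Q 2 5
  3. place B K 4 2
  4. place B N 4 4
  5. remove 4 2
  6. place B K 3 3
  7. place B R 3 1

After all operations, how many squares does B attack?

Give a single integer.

Op 1: place WB@(3,5)
Op 2: place BQ@(2,5)
Op 3: place BK@(4,2)
Op 4: place BN@(4,4)
Op 5: remove (4,2)
Op 6: place BK@(3,3)
Op 7: place BR@(3,1)
Per-piece attacks for B:
  BQ@(2,5): attacks (2,4) (2,3) (2,2) (2,1) (2,0) (3,5) (1,5) (0,5) (3,4) (4,3) (5,2) (1,4) (0,3) [ray(1,0) blocked at (3,5)]
  BR@(3,1): attacks (3,2) (3,3) (3,0) (4,1) (5,1) (2,1) (1,1) (0,1) [ray(0,1) blocked at (3,3)]
  BK@(3,3): attacks (3,4) (3,2) (4,3) (2,3) (4,4) (4,2) (2,4) (2,2)
  BN@(4,4): attacks (2,5) (5,2) (3,2) (2,3)
Union (23 distinct): (0,1) (0,3) (0,5) (1,1) (1,4) (1,5) (2,0) (2,1) (2,2) (2,3) (2,4) (2,5) (3,0) (3,2) (3,3) (3,4) (3,5) (4,1) (4,2) (4,3) (4,4) (5,1) (5,2)

Answer: 23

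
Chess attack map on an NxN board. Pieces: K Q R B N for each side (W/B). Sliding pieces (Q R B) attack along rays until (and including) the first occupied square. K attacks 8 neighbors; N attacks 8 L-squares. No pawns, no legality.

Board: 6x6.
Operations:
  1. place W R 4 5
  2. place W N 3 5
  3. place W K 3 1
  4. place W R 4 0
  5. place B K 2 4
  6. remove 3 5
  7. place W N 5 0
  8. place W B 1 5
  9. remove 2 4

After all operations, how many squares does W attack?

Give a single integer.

Op 1: place WR@(4,5)
Op 2: place WN@(3,5)
Op 3: place WK@(3,1)
Op 4: place WR@(4,0)
Op 5: place BK@(2,4)
Op 6: remove (3,5)
Op 7: place WN@(5,0)
Op 8: place WB@(1,5)
Op 9: remove (2,4)
Per-piece attacks for W:
  WB@(1,5): attacks (2,4) (3,3) (4,2) (5,1) (0,4)
  WK@(3,1): attacks (3,2) (3,0) (4,1) (2,1) (4,2) (4,0) (2,2) (2,0)
  WR@(4,0): attacks (4,1) (4,2) (4,3) (4,4) (4,5) (5,0) (3,0) (2,0) (1,0) (0,0) [ray(0,1) blocked at (4,5); ray(1,0) blocked at (5,0)]
  WR@(4,5): attacks (4,4) (4,3) (4,2) (4,1) (4,0) (5,5) (3,5) (2,5) (1,5) [ray(0,-1) blocked at (4,0); ray(-1,0) blocked at (1,5)]
  WN@(5,0): attacks (4,2) (3,1)
Union (23 distinct): (0,0) (0,4) (1,0) (1,5) (2,0) (2,1) (2,2) (2,4) (2,5) (3,0) (3,1) (3,2) (3,3) (3,5) (4,0) (4,1) (4,2) (4,3) (4,4) (4,5) (5,0) (5,1) (5,5)

Answer: 23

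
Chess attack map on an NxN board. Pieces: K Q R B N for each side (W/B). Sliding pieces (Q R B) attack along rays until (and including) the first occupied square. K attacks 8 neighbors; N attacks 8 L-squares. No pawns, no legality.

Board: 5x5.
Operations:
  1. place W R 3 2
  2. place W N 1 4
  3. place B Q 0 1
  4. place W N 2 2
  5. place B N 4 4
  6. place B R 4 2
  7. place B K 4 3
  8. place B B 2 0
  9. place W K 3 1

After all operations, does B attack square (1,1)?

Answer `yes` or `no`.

Answer: yes

Derivation:
Op 1: place WR@(3,2)
Op 2: place WN@(1,4)
Op 3: place BQ@(0,1)
Op 4: place WN@(2,2)
Op 5: place BN@(4,4)
Op 6: place BR@(4,2)
Op 7: place BK@(4,3)
Op 8: place BB@(2,0)
Op 9: place WK@(3,1)
Per-piece attacks for B:
  BQ@(0,1): attacks (0,2) (0,3) (0,4) (0,0) (1,1) (2,1) (3,1) (1,2) (2,3) (3,4) (1,0) [ray(1,0) blocked at (3,1)]
  BB@(2,0): attacks (3,1) (1,1) (0,2) [ray(1,1) blocked at (3,1)]
  BR@(4,2): attacks (4,3) (4,1) (4,0) (3,2) [ray(0,1) blocked at (4,3); ray(-1,0) blocked at (3,2)]
  BK@(4,3): attacks (4,4) (4,2) (3,3) (3,4) (3,2)
  BN@(4,4): attacks (3,2) (2,3)
B attacks (1,1): yes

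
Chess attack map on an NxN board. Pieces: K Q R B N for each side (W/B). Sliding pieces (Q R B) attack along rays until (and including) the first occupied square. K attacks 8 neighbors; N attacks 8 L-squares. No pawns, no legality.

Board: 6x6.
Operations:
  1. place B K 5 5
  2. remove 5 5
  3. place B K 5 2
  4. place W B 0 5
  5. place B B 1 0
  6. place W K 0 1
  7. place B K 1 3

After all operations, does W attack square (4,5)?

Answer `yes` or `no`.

Answer: no

Derivation:
Op 1: place BK@(5,5)
Op 2: remove (5,5)
Op 3: place BK@(5,2)
Op 4: place WB@(0,5)
Op 5: place BB@(1,0)
Op 6: place WK@(0,1)
Op 7: place BK@(1,3)
Per-piece attacks for W:
  WK@(0,1): attacks (0,2) (0,0) (1,1) (1,2) (1,0)
  WB@(0,5): attacks (1,4) (2,3) (3,2) (4,1) (5,0)
W attacks (4,5): no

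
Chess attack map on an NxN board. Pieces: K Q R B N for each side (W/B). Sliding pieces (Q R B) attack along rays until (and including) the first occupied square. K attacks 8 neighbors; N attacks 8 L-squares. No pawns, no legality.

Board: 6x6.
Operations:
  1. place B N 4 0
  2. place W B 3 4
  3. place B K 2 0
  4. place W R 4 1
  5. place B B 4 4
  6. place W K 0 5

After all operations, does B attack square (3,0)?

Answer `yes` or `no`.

Answer: yes

Derivation:
Op 1: place BN@(4,0)
Op 2: place WB@(3,4)
Op 3: place BK@(2,0)
Op 4: place WR@(4,1)
Op 5: place BB@(4,4)
Op 6: place WK@(0,5)
Per-piece attacks for B:
  BK@(2,0): attacks (2,1) (3,0) (1,0) (3,1) (1,1)
  BN@(4,0): attacks (5,2) (3,2) (2,1)
  BB@(4,4): attacks (5,5) (5,3) (3,5) (3,3) (2,2) (1,1) (0,0)
B attacks (3,0): yes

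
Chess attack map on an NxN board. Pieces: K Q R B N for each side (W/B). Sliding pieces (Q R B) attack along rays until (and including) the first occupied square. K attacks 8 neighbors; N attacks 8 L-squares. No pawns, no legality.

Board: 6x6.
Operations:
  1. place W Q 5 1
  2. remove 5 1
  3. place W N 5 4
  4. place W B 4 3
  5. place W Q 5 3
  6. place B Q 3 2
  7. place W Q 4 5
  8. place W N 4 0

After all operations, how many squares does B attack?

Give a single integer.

Op 1: place WQ@(5,1)
Op 2: remove (5,1)
Op 3: place WN@(5,4)
Op 4: place WB@(4,3)
Op 5: place WQ@(5,3)
Op 6: place BQ@(3,2)
Op 7: place WQ@(4,5)
Op 8: place WN@(4,0)
Per-piece attacks for B:
  BQ@(3,2): attacks (3,3) (3,4) (3,5) (3,1) (3,0) (4,2) (5,2) (2,2) (1,2) (0,2) (4,3) (4,1) (5,0) (2,3) (1,4) (0,5) (2,1) (1,0) [ray(1,1) blocked at (4,3)]
Union (18 distinct): (0,2) (0,5) (1,0) (1,2) (1,4) (2,1) (2,2) (2,3) (3,0) (3,1) (3,3) (3,4) (3,5) (4,1) (4,2) (4,3) (5,0) (5,2)

Answer: 18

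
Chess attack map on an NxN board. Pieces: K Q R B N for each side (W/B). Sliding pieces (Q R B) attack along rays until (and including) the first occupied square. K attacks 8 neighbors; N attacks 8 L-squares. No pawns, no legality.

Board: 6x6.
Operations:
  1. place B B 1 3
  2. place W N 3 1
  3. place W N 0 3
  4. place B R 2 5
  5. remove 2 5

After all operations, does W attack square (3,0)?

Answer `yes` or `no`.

Answer: no

Derivation:
Op 1: place BB@(1,3)
Op 2: place WN@(3,1)
Op 3: place WN@(0,3)
Op 4: place BR@(2,5)
Op 5: remove (2,5)
Per-piece attacks for W:
  WN@(0,3): attacks (1,5) (2,4) (1,1) (2,2)
  WN@(3,1): attacks (4,3) (5,2) (2,3) (1,2) (5,0) (1,0)
W attacks (3,0): no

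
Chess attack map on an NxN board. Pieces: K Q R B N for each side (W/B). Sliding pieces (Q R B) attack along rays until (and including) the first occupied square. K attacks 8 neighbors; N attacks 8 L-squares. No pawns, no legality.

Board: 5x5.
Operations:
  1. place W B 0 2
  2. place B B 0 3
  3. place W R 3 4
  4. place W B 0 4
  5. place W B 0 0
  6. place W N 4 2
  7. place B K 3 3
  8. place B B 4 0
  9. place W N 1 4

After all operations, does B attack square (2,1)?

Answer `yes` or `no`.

Answer: yes

Derivation:
Op 1: place WB@(0,2)
Op 2: place BB@(0,3)
Op 3: place WR@(3,4)
Op 4: place WB@(0,4)
Op 5: place WB@(0,0)
Op 6: place WN@(4,2)
Op 7: place BK@(3,3)
Op 8: place BB@(4,0)
Op 9: place WN@(1,4)
Per-piece attacks for B:
  BB@(0,3): attacks (1,4) (1,2) (2,1) (3,0) [ray(1,1) blocked at (1,4)]
  BK@(3,3): attacks (3,4) (3,2) (4,3) (2,3) (4,4) (4,2) (2,4) (2,2)
  BB@(4,0): attacks (3,1) (2,2) (1,3) (0,4) [ray(-1,1) blocked at (0,4)]
B attacks (2,1): yes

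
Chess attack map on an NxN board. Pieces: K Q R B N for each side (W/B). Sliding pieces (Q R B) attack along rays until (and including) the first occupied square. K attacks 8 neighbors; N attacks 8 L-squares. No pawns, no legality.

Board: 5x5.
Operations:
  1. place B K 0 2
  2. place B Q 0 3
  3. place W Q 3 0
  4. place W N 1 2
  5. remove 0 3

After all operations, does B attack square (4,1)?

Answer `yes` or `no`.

Answer: no

Derivation:
Op 1: place BK@(0,2)
Op 2: place BQ@(0,3)
Op 3: place WQ@(3,0)
Op 4: place WN@(1,2)
Op 5: remove (0,3)
Per-piece attacks for B:
  BK@(0,2): attacks (0,3) (0,1) (1,2) (1,3) (1,1)
B attacks (4,1): no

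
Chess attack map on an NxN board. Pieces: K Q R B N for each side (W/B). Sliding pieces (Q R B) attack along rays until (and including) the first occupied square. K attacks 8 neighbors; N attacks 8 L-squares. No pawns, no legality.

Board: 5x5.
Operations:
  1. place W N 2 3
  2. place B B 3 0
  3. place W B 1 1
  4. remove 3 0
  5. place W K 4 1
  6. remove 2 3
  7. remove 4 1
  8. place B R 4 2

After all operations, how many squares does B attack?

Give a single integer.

Answer: 8

Derivation:
Op 1: place WN@(2,3)
Op 2: place BB@(3,0)
Op 3: place WB@(1,1)
Op 4: remove (3,0)
Op 5: place WK@(4,1)
Op 6: remove (2,3)
Op 7: remove (4,1)
Op 8: place BR@(4,2)
Per-piece attacks for B:
  BR@(4,2): attacks (4,3) (4,4) (4,1) (4,0) (3,2) (2,2) (1,2) (0,2)
Union (8 distinct): (0,2) (1,2) (2,2) (3,2) (4,0) (4,1) (4,3) (4,4)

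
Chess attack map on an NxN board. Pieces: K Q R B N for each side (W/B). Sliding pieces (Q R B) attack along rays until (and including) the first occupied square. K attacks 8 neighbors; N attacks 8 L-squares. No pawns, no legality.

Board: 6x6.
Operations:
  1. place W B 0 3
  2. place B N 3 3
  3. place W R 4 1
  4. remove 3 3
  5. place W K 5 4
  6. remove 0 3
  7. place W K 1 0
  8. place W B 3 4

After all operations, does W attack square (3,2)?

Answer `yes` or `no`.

Answer: no

Derivation:
Op 1: place WB@(0,3)
Op 2: place BN@(3,3)
Op 3: place WR@(4,1)
Op 4: remove (3,3)
Op 5: place WK@(5,4)
Op 6: remove (0,3)
Op 7: place WK@(1,0)
Op 8: place WB@(3,4)
Per-piece attacks for W:
  WK@(1,0): attacks (1,1) (2,0) (0,0) (2,1) (0,1)
  WB@(3,4): attacks (4,5) (4,3) (5,2) (2,5) (2,3) (1,2) (0,1)
  WR@(4,1): attacks (4,2) (4,3) (4,4) (4,5) (4,0) (5,1) (3,1) (2,1) (1,1) (0,1)
  WK@(5,4): attacks (5,5) (5,3) (4,4) (4,5) (4,3)
W attacks (3,2): no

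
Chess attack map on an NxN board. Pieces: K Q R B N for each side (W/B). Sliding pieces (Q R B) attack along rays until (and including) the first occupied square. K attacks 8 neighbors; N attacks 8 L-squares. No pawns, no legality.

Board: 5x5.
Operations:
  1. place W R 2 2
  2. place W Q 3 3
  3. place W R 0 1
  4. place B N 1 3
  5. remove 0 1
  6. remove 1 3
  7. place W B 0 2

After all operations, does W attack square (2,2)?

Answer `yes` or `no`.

Answer: yes

Derivation:
Op 1: place WR@(2,2)
Op 2: place WQ@(3,3)
Op 3: place WR@(0,1)
Op 4: place BN@(1,3)
Op 5: remove (0,1)
Op 6: remove (1,3)
Op 7: place WB@(0,2)
Per-piece attacks for W:
  WB@(0,2): attacks (1,3) (2,4) (1,1) (2,0)
  WR@(2,2): attacks (2,3) (2,4) (2,1) (2,0) (3,2) (4,2) (1,2) (0,2) [ray(-1,0) blocked at (0,2)]
  WQ@(3,3): attacks (3,4) (3,2) (3,1) (3,0) (4,3) (2,3) (1,3) (0,3) (4,4) (4,2) (2,4) (2,2) [ray(-1,-1) blocked at (2,2)]
W attacks (2,2): yes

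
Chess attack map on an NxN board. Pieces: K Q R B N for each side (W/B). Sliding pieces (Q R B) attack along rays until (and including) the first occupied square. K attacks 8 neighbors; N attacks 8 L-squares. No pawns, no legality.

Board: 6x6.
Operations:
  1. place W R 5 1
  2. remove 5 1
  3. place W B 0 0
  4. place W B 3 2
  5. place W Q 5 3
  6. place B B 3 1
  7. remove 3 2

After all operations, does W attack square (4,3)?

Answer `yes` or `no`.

Answer: yes

Derivation:
Op 1: place WR@(5,1)
Op 2: remove (5,1)
Op 3: place WB@(0,0)
Op 4: place WB@(3,2)
Op 5: place WQ@(5,3)
Op 6: place BB@(3,1)
Op 7: remove (3,2)
Per-piece attacks for W:
  WB@(0,0): attacks (1,1) (2,2) (3,3) (4,4) (5,5)
  WQ@(5,3): attacks (5,4) (5,5) (5,2) (5,1) (5,0) (4,3) (3,3) (2,3) (1,3) (0,3) (4,4) (3,5) (4,2) (3,1) [ray(-1,-1) blocked at (3,1)]
W attacks (4,3): yes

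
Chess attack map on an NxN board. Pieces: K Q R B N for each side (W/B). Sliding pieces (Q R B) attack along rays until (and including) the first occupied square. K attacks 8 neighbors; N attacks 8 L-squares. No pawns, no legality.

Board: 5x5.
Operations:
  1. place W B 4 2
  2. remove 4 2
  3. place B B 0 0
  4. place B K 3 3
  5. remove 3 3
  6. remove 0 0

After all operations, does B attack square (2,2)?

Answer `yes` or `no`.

Answer: no

Derivation:
Op 1: place WB@(4,2)
Op 2: remove (4,2)
Op 3: place BB@(0,0)
Op 4: place BK@(3,3)
Op 5: remove (3,3)
Op 6: remove (0,0)
Per-piece attacks for B:
B attacks (2,2): no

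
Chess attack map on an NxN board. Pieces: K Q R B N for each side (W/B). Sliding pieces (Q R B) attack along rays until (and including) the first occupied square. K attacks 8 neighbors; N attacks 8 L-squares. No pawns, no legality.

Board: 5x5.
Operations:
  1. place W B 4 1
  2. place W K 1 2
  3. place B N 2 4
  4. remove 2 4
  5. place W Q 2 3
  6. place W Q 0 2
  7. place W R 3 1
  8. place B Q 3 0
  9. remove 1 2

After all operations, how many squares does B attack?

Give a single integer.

Answer: 9

Derivation:
Op 1: place WB@(4,1)
Op 2: place WK@(1,2)
Op 3: place BN@(2,4)
Op 4: remove (2,4)
Op 5: place WQ@(2,3)
Op 6: place WQ@(0,2)
Op 7: place WR@(3,1)
Op 8: place BQ@(3,0)
Op 9: remove (1,2)
Per-piece attacks for B:
  BQ@(3,0): attacks (3,1) (4,0) (2,0) (1,0) (0,0) (4,1) (2,1) (1,2) (0,3) [ray(0,1) blocked at (3,1); ray(1,1) blocked at (4,1)]
Union (9 distinct): (0,0) (0,3) (1,0) (1,2) (2,0) (2,1) (3,1) (4,0) (4,1)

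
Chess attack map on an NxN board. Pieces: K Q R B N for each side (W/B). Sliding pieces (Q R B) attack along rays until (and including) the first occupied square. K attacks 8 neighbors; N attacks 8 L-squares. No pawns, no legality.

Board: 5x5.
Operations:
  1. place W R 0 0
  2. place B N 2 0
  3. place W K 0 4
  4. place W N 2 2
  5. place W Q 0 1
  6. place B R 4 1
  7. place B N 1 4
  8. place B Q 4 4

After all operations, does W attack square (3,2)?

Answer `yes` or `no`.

Op 1: place WR@(0,0)
Op 2: place BN@(2,0)
Op 3: place WK@(0,4)
Op 4: place WN@(2,2)
Op 5: place WQ@(0,1)
Op 6: place BR@(4,1)
Op 7: place BN@(1,4)
Op 8: place BQ@(4,4)
Per-piece attacks for W:
  WR@(0,0): attacks (0,1) (1,0) (2,0) [ray(0,1) blocked at (0,1); ray(1,0) blocked at (2,0)]
  WQ@(0,1): attacks (0,2) (0,3) (0,4) (0,0) (1,1) (2,1) (3,1) (4,1) (1,2) (2,3) (3,4) (1,0) [ray(0,1) blocked at (0,4); ray(0,-1) blocked at (0,0); ray(1,0) blocked at (4,1)]
  WK@(0,4): attacks (0,3) (1,4) (1,3)
  WN@(2,2): attacks (3,4) (4,3) (1,4) (0,3) (3,0) (4,1) (1,0) (0,1)
W attacks (3,2): no

Answer: no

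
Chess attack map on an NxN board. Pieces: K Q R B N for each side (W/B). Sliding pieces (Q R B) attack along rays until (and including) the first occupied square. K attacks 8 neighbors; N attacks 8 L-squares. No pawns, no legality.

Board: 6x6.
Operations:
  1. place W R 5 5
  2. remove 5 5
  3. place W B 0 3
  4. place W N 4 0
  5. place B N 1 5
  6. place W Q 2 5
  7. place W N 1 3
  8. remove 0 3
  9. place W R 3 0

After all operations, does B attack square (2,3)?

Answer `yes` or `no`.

Op 1: place WR@(5,5)
Op 2: remove (5,5)
Op 3: place WB@(0,3)
Op 4: place WN@(4,0)
Op 5: place BN@(1,5)
Op 6: place WQ@(2,5)
Op 7: place WN@(1,3)
Op 8: remove (0,3)
Op 9: place WR@(3,0)
Per-piece attacks for B:
  BN@(1,5): attacks (2,3) (3,4) (0,3)
B attacks (2,3): yes

Answer: yes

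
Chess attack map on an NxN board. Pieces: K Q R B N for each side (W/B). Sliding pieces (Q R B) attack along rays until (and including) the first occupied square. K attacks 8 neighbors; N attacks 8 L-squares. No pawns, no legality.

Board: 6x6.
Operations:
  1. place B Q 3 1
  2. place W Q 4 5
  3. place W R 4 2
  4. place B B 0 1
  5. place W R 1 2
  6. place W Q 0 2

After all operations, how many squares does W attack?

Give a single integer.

Op 1: place BQ@(3,1)
Op 2: place WQ@(4,5)
Op 3: place WR@(4,2)
Op 4: place BB@(0,1)
Op 5: place WR@(1,2)
Op 6: place WQ@(0,2)
Per-piece attacks for W:
  WQ@(0,2): attacks (0,3) (0,4) (0,5) (0,1) (1,2) (1,3) (2,4) (3,5) (1,1) (2,0) [ray(0,-1) blocked at (0,1); ray(1,0) blocked at (1,2)]
  WR@(1,2): attacks (1,3) (1,4) (1,5) (1,1) (1,0) (2,2) (3,2) (4,2) (0,2) [ray(1,0) blocked at (4,2); ray(-1,0) blocked at (0,2)]
  WR@(4,2): attacks (4,3) (4,4) (4,5) (4,1) (4,0) (5,2) (3,2) (2,2) (1,2) [ray(0,1) blocked at (4,5); ray(-1,0) blocked at (1,2)]
  WQ@(4,5): attacks (4,4) (4,3) (4,2) (5,5) (3,5) (2,5) (1,5) (0,5) (5,4) (3,4) (2,3) (1,2) [ray(0,-1) blocked at (4,2); ray(-1,-1) blocked at (1,2)]
Union (28 distinct): (0,1) (0,2) (0,3) (0,4) (0,5) (1,0) (1,1) (1,2) (1,3) (1,4) (1,5) (2,0) (2,2) (2,3) (2,4) (2,5) (3,2) (3,4) (3,5) (4,0) (4,1) (4,2) (4,3) (4,4) (4,5) (5,2) (5,4) (5,5)

Answer: 28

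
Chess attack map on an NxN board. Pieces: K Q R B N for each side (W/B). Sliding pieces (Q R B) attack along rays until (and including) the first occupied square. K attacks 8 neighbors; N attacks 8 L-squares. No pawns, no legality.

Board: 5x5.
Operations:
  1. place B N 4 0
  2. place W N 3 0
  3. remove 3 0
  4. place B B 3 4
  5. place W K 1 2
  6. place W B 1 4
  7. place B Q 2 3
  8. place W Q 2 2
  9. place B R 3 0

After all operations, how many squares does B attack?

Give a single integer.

Op 1: place BN@(4,0)
Op 2: place WN@(3,0)
Op 3: remove (3,0)
Op 4: place BB@(3,4)
Op 5: place WK@(1,2)
Op 6: place WB@(1,4)
Op 7: place BQ@(2,3)
Op 8: place WQ@(2,2)
Op 9: place BR@(3,0)
Per-piece attacks for B:
  BQ@(2,3): attacks (2,4) (2,2) (3,3) (4,3) (1,3) (0,3) (3,4) (3,2) (4,1) (1,4) (1,2) [ray(0,-1) blocked at (2,2); ray(1,1) blocked at (3,4); ray(-1,1) blocked at (1,4); ray(-1,-1) blocked at (1,2)]
  BR@(3,0): attacks (3,1) (3,2) (3,3) (3,4) (4,0) (2,0) (1,0) (0,0) [ray(0,1) blocked at (3,4); ray(1,0) blocked at (4,0)]
  BB@(3,4): attacks (4,3) (2,3) [ray(-1,-1) blocked at (2,3)]
  BN@(4,0): attacks (3,2) (2,1)
Union (18 distinct): (0,0) (0,3) (1,0) (1,2) (1,3) (1,4) (2,0) (2,1) (2,2) (2,3) (2,4) (3,1) (3,2) (3,3) (3,4) (4,0) (4,1) (4,3)

Answer: 18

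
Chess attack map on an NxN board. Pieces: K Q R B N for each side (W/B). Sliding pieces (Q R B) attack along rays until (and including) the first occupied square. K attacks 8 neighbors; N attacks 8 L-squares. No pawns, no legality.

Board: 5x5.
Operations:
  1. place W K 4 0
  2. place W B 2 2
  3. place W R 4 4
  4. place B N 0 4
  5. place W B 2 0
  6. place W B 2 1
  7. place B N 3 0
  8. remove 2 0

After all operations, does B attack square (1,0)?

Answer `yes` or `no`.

Answer: no

Derivation:
Op 1: place WK@(4,0)
Op 2: place WB@(2,2)
Op 3: place WR@(4,4)
Op 4: place BN@(0,4)
Op 5: place WB@(2,0)
Op 6: place WB@(2,1)
Op 7: place BN@(3,0)
Op 8: remove (2,0)
Per-piece attacks for B:
  BN@(0,4): attacks (1,2) (2,3)
  BN@(3,0): attacks (4,2) (2,2) (1,1)
B attacks (1,0): no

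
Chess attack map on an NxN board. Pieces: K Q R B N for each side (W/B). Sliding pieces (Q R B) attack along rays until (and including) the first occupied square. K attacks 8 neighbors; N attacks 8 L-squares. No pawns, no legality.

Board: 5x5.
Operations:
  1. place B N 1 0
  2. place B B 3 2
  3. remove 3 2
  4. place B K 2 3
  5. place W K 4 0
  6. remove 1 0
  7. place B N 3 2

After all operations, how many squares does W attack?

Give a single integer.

Op 1: place BN@(1,0)
Op 2: place BB@(3,2)
Op 3: remove (3,2)
Op 4: place BK@(2,3)
Op 5: place WK@(4,0)
Op 6: remove (1,0)
Op 7: place BN@(3,2)
Per-piece attacks for W:
  WK@(4,0): attacks (4,1) (3,0) (3,1)
Union (3 distinct): (3,0) (3,1) (4,1)

Answer: 3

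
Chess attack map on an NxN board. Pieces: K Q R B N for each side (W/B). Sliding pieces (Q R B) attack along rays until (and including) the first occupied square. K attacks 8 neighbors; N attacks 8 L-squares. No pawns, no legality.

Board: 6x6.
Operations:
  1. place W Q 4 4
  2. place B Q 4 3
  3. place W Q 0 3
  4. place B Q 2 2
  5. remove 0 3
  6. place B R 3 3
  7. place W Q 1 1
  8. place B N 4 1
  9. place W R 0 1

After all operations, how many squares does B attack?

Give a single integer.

Answer: 27

Derivation:
Op 1: place WQ@(4,4)
Op 2: place BQ@(4,3)
Op 3: place WQ@(0,3)
Op 4: place BQ@(2,2)
Op 5: remove (0,3)
Op 6: place BR@(3,3)
Op 7: place WQ@(1,1)
Op 8: place BN@(4,1)
Op 9: place WR@(0,1)
Per-piece attacks for B:
  BQ@(2,2): attacks (2,3) (2,4) (2,5) (2,1) (2,0) (3,2) (4,2) (5,2) (1,2) (0,2) (3,3) (3,1) (4,0) (1,3) (0,4) (1,1) [ray(1,1) blocked at (3,3); ray(-1,-1) blocked at (1,1)]
  BR@(3,3): attacks (3,4) (3,5) (3,2) (3,1) (3,0) (4,3) (2,3) (1,3) (0,3) [ray(1,0) blocked at (4,3)]
  BN@(4,1): attacks (5,3) (3,3) (2,2) (2,0)
  BQ@(4,3): attacks (4,4) (4,2) (4,1) (5,3) (3,3) (5,4) (5,2) (3,4) (2,5) (3,2) (2,1) (1,0) [ray(0,1) blocked at (4,4); ray(0,-1) blocked at (4,1); ray(-1,0) blocked at (3,3)]
Union (27 distinct): (0,2) (0,3) (0,4) (1,0) (1,1) (1,2) (1,3) (2,0) (2,1) (2,2) (2,3) (2,4) (2,5) (3,0) (3,1) (3,2) (3,3) (3,4) (3,5) (4,0) (4,1) (4,2) (4,3) (4,4) (5,2) (5,3) (5,4)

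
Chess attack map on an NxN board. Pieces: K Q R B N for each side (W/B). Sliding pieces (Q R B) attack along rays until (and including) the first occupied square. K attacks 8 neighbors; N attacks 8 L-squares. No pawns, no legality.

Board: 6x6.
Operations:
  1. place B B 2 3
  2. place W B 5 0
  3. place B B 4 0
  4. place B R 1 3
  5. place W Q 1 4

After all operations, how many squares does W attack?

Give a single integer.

Answer: 13

Derivation:
Op 1: place BB@(2,3)
Op 2: place WB@(5,0)
Op 3: place BB@(4,0)
Op 4: place BR@(1,3)
Op 5: place WQ@(1,4)
Per-piece attacks for W:
  WQ@(1,4): attacks (1,5) (1,3) (2,4) (3,4) (4,4) (5,4) (0,4) (2,5) (2,3) (0,5) (0,3) [ray(0,-1) blocked at (1,3); ray(1,-1) blocked at (2,3)]
  WB@(5,0): attacks (4,1) (3,2) (2,3) [ray(-1,1) blocked at (2,3)]
Union (13 distinct): (0,3) (0,4) (0,5) (1,3) (1,5) (2,3) (2,4) (2,5) (3,2) (3,4) (4,1) (4,4) (5,4)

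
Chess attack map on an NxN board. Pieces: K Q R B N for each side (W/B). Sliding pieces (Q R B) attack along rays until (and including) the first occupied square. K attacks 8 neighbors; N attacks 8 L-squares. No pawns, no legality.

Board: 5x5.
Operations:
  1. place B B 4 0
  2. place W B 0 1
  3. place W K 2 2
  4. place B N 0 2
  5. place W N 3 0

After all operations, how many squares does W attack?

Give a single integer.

Answer: 12

Derivation:
Op 1: place BB@(4,0)
Op 2: place WB@(0,1)
Op 3: place WK@(2,2)
Op 4: place BN@(0,2)
Op 5: place WN@(3,0)
Per-piece attacks for W:
  WB@(0,1): attacks (1,2) (2,3) (3,4) (1,0)
  WK@(2,2): attacks (2,3) (2,1) (3,2) (1,2) (3,3) (3,1) (1,3) (1,1)
  WN@(3,0): attacks (4,2) (2,2) (1,1)
Union (12 distinct): (1,0) (1,1) (1,2) (1,3) (2,1) (2,2) (2,3) (3,1) (3,2) (3,3) (3,4) (4,2)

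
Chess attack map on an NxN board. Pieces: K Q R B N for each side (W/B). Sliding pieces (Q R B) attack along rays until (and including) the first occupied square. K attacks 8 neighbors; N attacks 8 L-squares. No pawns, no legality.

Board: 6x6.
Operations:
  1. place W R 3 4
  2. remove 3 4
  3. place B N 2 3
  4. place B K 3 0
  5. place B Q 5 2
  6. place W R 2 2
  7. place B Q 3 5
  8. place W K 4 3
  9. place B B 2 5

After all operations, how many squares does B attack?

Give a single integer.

Op 1: place WR@(3,4)
Op 2: remove (3,4)
Op 3: place BN@(2,3)
Op 4: place BK@(3,0)
Op 5: place BQ@(5,2)
Op 6: place WR@(2,2)
Op 7: place BQ@(3,5)
Op 8: place WK@(4,3)
Op 9: place BB@(2,5)
Per-piece attacks for B:
  BN@(2,3): attacks (3,5) (4,4) (1,5) (0,4) (3,1) (4,2) (1,1) (0,2)
  BB@(2,5): attacks (3,4) (4,3) (1,4) (0,3) [ray(1,-1) blocked at (4,3)]
  BK@(3,0): attacks (3,1) (4,0) (2,0) (4,1) (2,1)
  BQ@(3,5): attacks (3,4) (3,3) (3,2) (3,1) (3,0) (4,5) (5,5) (2,5) (4,4) (5,3) (2,4) (1,3) (0,2) [ray(0,-1) blocked at (3,0); ray(-1,0) blocked at (2,5)]
  BQ@(5,2): attacks (5,3) (5,4) (5,5) (5,1) (5,0) (4,2) (3,2) (2,2) (4,3) (4,1) (3,0) [ray(-1,0) blocked at (2,2); ray(-1,1) blocked at (4,3); ray(-1,-1) blocked at (3,0)]
Union (29 distinct): (0,2) (0,3) (0,4) (1,1) (1,3) (1,4) (1,5) (2,0) (2,1) (2,2) (2,4) (2,5) (3,0) (3,1) (3,2) (3,3) (3,4) (3,5) (4,0) (4,1) (4,2) (4,3) (4,4) (4,5) (5,0) (5,1) (5,3) (5,4) (5,5)

Answer: 29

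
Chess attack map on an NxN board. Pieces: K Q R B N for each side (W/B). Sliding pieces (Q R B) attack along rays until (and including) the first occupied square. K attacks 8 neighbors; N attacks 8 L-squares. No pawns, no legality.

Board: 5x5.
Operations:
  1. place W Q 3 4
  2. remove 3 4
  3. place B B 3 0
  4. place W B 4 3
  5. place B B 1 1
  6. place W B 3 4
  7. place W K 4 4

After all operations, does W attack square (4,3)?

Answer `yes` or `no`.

Answer: yes

Derivation:
Op 1: place WQ@(3,4)
Op 2: remove (3,4)
Op 3: place BB@(3,0)
Op 4: place WB@(4,3)
Op 5: place BB@(1,1)
Op 6: place WB@(3,4)
Op 7: place WK@(4,4)
Per-piece attacks for W:
  WB@(3,4): attacks (4,3) (2,3) (1,2) (0,1) [ray(1,-1) blocked at (4,3)]
  WB@(4,3): attacks (3,4) (3,2) (2,1) (1,0) [ray(-1,1) blocked at (3,4)]
  WK@(4,4): attacks (4,3) (3,4) (3,3)
W attacks (4,3): yes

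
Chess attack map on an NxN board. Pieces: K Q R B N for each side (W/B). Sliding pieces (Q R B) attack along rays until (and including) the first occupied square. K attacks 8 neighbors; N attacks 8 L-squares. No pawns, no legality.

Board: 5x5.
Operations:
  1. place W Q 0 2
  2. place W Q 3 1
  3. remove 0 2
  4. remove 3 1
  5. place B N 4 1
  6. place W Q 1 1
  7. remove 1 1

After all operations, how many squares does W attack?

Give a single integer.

Answer: 0

Derivation:
Op 1: place WQ@(0,2)
Op 2: place WQ@(3,1)
Op 3: remove (0,2)
Op 4: remove (3,1)
Op 5: place BN@(4,1)
Op 6: place WQ@(1,1)
Op 7: remove (1,1)
Per-piece attacks for W:
Union (0 distinct): (none)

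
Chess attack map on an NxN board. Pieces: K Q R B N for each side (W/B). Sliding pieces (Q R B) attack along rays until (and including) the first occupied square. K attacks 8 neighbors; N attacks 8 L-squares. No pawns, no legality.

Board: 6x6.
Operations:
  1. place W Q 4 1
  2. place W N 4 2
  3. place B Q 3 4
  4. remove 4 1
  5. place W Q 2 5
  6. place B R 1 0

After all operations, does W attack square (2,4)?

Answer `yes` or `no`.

Op 1: place WQ@(4,1)
Op 2: place WN@(4,2)
Op 3: place BQ@(3,4)
Op 4: remove (4,1)
Op 5: place WQ@(2,5)
Op 6: place BR@(1,0)
Per-piece attacks for W:
  WQ@(2,5): attacks (2,4) (2,3) (2,2) (2,1) (2,0) (3,5) (4,5) (5,5) (1,5) (0,5) (3,4) (1,4) (0,3) [ray(1,-1) blocked at (3,4)]
  WN@(4,2): attacks (5,4) (3,4) (2,3) (5,0) (3,0) (2,1)
W attacks (2,4): yes

Answer: yes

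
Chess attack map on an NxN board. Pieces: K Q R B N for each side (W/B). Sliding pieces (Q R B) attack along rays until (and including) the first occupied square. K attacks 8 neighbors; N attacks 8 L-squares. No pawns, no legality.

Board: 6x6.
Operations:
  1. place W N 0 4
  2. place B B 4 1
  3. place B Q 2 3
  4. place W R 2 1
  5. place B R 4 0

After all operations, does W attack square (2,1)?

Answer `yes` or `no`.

Op 1: place WN@(0,4)
Op 2: place BB@(4,1)
Op 3: place BQ@(2,3)
Op 4: place WR@(2,1)
Op 5: place BR@(4,0)
Per-piece attacks for W:
  WN@(0,4): attacks (2,5) (1,2) (2,3)
  WR@(2,1): attacks (2,2) (2,3) (2,0) (3,1) (4,1) (1,1) (0,1) [ray(0,1) blocked at (2,3); ray(1,0) blocked at (4,1)]
W attacks (2,1): no

Answer: no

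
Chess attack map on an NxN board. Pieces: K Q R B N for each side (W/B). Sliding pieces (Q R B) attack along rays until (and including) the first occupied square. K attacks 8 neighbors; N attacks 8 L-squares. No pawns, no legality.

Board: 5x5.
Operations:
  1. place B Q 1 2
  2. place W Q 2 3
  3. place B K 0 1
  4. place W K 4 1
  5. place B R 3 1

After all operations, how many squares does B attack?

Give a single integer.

Answer: 18

Derivation:
Op 1: place BQ@(1,2)
Op 2: place WQ@(2,3)
Op 3: place BK@(0,1)
Op 4: place WK@(4,1)
Op 5: place BR@(3,1)
Per-piece attacks for B:
  BK@(0,1): attacks (0,2) (0,0) (1,1) (1,2) (1,0)
  BQ@(1,2): attacks (1,3) (1,4) (1,1) (1,0) (2,2) (3,2) (4,2) (0,2) (2,3) (2,1) (3,0) (0,3) (0,1) [ray(1,1) blocked at (2,3); ray(-1,-1) blocked at (0,1)]
  BR@(3,1): attacks (3,2) (3,3) (3,4) (3,0) (4,1) (2,1) (1,1) (0,1) [ray(1,0) blocked at (4,1); ray(-1,0) blocked at (0,1)]
Union (18 distinct): (0,0) (0,1) (0,2) (0,3) (1,0) (1,1) (1,2) (1,3) (1,4) (2,1) (2,2) (2,3) (3,0) (3,2) (3,3) (3,4) (4,1) (4,2)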